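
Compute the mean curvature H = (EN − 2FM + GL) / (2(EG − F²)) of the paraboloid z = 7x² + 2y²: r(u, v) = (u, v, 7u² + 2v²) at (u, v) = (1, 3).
H = 1409*sqrt(341)/116281

With E = 196*u^2 + 1, F = 56*u*v, G = 16*v^2 + 1, L = 14/sqrt(196*u^2 + 16*v^2 + 1), M = 0, N = 4/sqrt(196*u^2 + 16*v^2 + 1), assemble
  H = (EN − 2FM + GL) / (2(EG − F²)) = (392*u^2 + 112*v^2 + 9)/(196*u^2 + 16*v^2 + 1)^(3/2).
At (u, v) = (1, 3): H = 1409*sqrt(341)/116281.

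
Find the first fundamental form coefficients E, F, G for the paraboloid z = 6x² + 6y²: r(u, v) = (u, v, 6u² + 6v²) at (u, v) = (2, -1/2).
E = 577;  F = -144;  G = 37

Partials: r_u = (1, 0, 12*u), r_v = (0, 1, 12*v). As functions of (u, v):
  E = r_u · r_u = 144*u^2 + 1,
  F = r_u · r_v = 144*u*v,
  G = r_v · r_v = 144*v^2 + 1.
Evaluating at (u, v) = (2, -1/2): E = 577, F = -144, G = 37.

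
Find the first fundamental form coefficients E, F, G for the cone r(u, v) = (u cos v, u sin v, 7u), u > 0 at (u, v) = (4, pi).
E = 50;  F = 0;  G = 16

Partials: r_u = (cos(v), sin(v), 7), r_v = (-u*sin(v), u*cos(v), 0). As functions of (u, v):
  E = r_u · r_u = 50,
  F = r_u · r_v = 0,
  G = r_v · r_v = u^2.
Evaluating at (u, v) = (4, pi): E = 50, F = 0, G = 16.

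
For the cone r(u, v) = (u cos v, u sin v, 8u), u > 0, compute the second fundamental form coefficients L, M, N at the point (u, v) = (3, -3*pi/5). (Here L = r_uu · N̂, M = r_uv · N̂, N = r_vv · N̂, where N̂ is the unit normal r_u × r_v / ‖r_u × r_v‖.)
L = 0;  M = 0;  N = 24*sqrt(65)/65

Compute the unit normal N̂(u, v) = (-8*sqrt(65)*u*cos(v)/(65*Abs(u)), -8*sqrt(65)*u*sin(v)/(65*Abs(u)), sqrt(65)*u/(65*Abs(u))), and the second partials r_uu, r_uv, r_vv. Take dot products:
  L(u, v) = r_uu · N̂ = 0,
  M(u, v) = r_uv · N̂ = 0,
  N(u, v) = r_vv · N̂ = 8*sqrt(65)*u^2/(65*Abs(u)).
Evaluating at (u, v) = (3, -3*pi/5):
  L = 0, M = 0, N = 24*sqrt(65)/65.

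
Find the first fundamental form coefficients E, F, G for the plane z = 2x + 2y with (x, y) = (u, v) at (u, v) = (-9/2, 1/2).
E = 5;  F = 4;  G = 5

Partials: r_u = (1, 0, 2), r_v = (0, 1, 2). As functions of (u, v):
  E = r_u · r_u = 5,
  F = r_u · r_v = 4,
  G = r_v · r_v = 5.
Evaluating at (u, v) = (-9/2, 1/2): E = 5, F = 4, G = 5.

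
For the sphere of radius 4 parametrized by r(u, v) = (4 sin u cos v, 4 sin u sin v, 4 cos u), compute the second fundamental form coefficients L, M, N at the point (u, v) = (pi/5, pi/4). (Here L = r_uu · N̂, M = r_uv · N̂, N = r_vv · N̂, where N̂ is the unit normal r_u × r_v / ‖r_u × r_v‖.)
L = -4;  M = 0;  N = -5/2 + sqrt(5)/2

Compute the unit normal N̂(u, v) = (sin(u)^2*cos(v)/Abs(sin(u)), sin(u)^2*sin(v)/Abs(sin(u)), sin(2*u)/(2*Abs(sin(u)))), and the second partials r_uu, r_uv, r_vv. Take dot products:
  L(u, v) = r_uu · N̂ = -4*sin(u)/Abs(sin(u)),
  M(u, v) = r_uv · N̂ = 0,
  N(u, v) = r_vv · N̂ = -4*sin(u)^3/Abs(sin(u)).
Evaluating at (u, v) = (pi/5, pi/4):
  L = -4, M = 0, N = -5/2 + sqrt(5)/2.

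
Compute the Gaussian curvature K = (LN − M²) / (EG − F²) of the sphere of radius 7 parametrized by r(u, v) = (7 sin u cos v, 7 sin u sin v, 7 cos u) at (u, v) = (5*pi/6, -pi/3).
K = 1/49

Coefficients of the first fundamental form: E = 49, F = 0, G = 49*sin(u)^2.
Coefficients of the second fundamental form: L = -7*sin(u)/Abs(sin(u)), M = 0, N = -7*sin(u)^3/Abs(sin(u)).
Assemble K = (LN − M²)/(EG − F²) = 1/49. At (u, v) = (5*pi/6, -pi/3): K = 1/49.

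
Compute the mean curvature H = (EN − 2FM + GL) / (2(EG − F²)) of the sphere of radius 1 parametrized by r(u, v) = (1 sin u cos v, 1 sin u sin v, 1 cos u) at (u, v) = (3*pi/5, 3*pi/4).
H = -1

With E = 1, F = 0, G = sin(u)^2, L = -sin(u)/Abs(sin(u)), M = 0, N = -sin(u)^3/Abs(sin(u)), assemble
  H = (EN − 2FM + GL) / (2(EG − F²)) = -sin(u)/Abs(sin(u)).
At (u, v) = (3*pi/5, 3*pi/4): H = -1.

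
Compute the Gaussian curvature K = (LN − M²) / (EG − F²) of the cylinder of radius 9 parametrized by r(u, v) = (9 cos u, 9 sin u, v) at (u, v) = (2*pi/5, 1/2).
K = 0

Coefficients of the first fundamental form: E = 81, F = 0, G = 1.
Coefficients of the second fundamental form: L = -9, M = 0, N = 0.
Assemble K = (LN − M²)/(EG − F²) = 0. At (u, v) = (2*pi/5, 1/2): K = 0.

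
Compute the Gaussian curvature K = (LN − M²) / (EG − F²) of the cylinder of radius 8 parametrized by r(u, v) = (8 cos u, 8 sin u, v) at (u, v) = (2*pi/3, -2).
K = 0

Coefficients of the first fundamental form: E = 64, F = 0, G = 1.
Coefficients of the second fundamental form: L = -8, M = 0, N = 0.
Assemble K = (LN − M²)/(EG − F²) = 0. At (u, v) = (2*pi/3, -2): K = 0.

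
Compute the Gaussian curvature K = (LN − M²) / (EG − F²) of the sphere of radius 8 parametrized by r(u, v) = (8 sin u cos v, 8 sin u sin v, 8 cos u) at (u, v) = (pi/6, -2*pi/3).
K = 1/64

Coefficients of the first fundamental form: E = 64, F = 0, G = 64*sin(u)^2.
Coefficients of the second fundamental form: L = -8*sin(u)/Abs(sin(u)), M = 0, N = -8*sin(u)^3/Abs(sin(u)).
Assemble K = (LN − M²)/(EG − F²) = 1/64. At (u, v) = (pi/6, -2*pi/3): K = 1/64.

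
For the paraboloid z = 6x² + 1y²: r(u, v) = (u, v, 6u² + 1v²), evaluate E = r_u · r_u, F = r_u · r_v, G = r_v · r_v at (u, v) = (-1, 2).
E = 145;  F = -48;  G = 17

Partials: r_u = (1, 0, 12*u), r_v = (0, 1, 2*v). As functions of (u, v):
  E = r_u · r_u = 144*u^2 + 1,
  F = r_u · r_v = 24*u*v,
  G = r_v · r_v = 4*v^2 + 1.
Evaluating at (u, v) = (-1, 2): E = 145, F = -48, G = 17.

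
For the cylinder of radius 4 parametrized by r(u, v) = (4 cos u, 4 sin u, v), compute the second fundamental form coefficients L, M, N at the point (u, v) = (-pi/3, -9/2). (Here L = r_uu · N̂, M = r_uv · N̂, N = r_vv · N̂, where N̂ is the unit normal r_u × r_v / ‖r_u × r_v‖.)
L = -4;  M = 0;  N = 0

Compute the unit normal N̂(u, v) = (cos(u), sin(u), 0), and the second partials r_uu, r_uv, r_vv. Take dot products:
  L(u, v) = r_uu · N̂ = -4,
  M(u, v) = r_uv · N̂ = 0,
  N(u, v) = r_vv · N̂ = 0.
Evaluating at (u, v) = (-pi/3, -9/2):
  L = -4, M = 0, N = 0.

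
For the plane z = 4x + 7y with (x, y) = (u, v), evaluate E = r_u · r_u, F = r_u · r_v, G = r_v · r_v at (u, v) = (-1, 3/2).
E = 17;  F = 28;  G = 50

Partials: r_u = (1, 0, 4), r_v = (0, 1, 7). As functions of (u, v):
  E = r_u · r_u = 17,
  F = r_u · r_v = 28,
  G = r_v · r_v = 50.
Evaluating at (u, v) = (-1, 3/2): E = 17, F = 28, G = 50.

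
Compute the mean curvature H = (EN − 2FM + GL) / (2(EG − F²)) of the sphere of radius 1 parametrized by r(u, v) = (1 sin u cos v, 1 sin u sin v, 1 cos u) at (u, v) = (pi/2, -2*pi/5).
H = -1

With E = 1, F = 0, G = sin(u)^2, L = -sin(u)/Abs(sin(u)), M = 0, N = -sin(u)^3/Abs(sin(u)), assemble
  H = (EN − 2FM + GL) / (2(EG − F²)) = -sin(u)/Abs(sin(u)).
At (u, v) = (pi/2, -2*pi/5): H = -1.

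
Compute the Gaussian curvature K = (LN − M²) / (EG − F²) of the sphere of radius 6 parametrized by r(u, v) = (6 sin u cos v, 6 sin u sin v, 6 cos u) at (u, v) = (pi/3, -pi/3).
K = 1/36

Coefficients of the first fundamental form: E = 36, F = 0, G = 36*sin(u)^2.
Coefficients of the second fundamental form: L = -6*sin(u)/Abs(sin(u)), M = 0, N = -6*sin(u)^3/Abs(sin(u)).
Assemble K = (LN − M²)/(EG − F²) = 1/36. At (u, v) = (pi/3, -pi/3): K = 1/36.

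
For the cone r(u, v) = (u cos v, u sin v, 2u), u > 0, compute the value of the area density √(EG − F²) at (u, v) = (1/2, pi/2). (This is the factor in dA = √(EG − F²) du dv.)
√(EG − F²)|_{(1/2, pi/2)} = sqrt(5)/2

E = 5, F = 0, G = u^2, so EG − F² = 5*u^2. Taking the positive square root: √(EG − F²) = sqrt(5)*Abs(u). At (u, v) = (1/2, pi/2): sqrt(5)/2.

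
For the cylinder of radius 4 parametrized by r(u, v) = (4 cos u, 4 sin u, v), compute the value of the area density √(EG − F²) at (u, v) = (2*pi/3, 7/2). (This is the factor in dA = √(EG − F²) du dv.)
√(EG − F²)|_{(2*pi/3, 7/2)} = 4

E = 16, F = 0, G = 1, so EG − F² = 16. Taking the positive square root: √(EG − F²) = 4. At (u, v) = (2*pi/3, 7/2): 4.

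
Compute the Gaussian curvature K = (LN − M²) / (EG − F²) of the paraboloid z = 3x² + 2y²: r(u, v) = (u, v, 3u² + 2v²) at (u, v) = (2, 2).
K = 24/43681

Coefficients of the first fundamental form: E = 36*u^2 + 1, F = 24*u*v, G = 16*v^2 + 1.
Coefficients of the second fundamental form: L = 6/sqrt(36*u^2 + 16*v^2 + 1), M = 0, N = 4/sqrt(36*u^2 + 16*v^2 + 1).
Assemble K = (LN − M²)/(EG − F²) = 24/(1296*u^4 + 1152*u^2*v^2 + 72*u^2 + 256*v^4 + 32*v^2 + 1). At (u, v) = (2, 2): K = 24/43681.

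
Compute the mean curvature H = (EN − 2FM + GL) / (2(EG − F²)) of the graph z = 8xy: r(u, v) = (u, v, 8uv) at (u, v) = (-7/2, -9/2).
H = -8064*sqrt(2081)/4330561

With E = 64*v^2 + 1, F = 64*u*v, G = 64*u^2 + 1, L = 0, M = 8/sqrt(64*u^2 + 64*v^2 + 1), N = 0, assemble
  H = (EN − 2FM + GL) / (2(EG − F²)) = -512*u*v/(64*u^2 + 64*v^2 + 1)^(3/2).
At (u, v) = (-7/2, -9/2): H = -8064*sqrt(2081)/4330561.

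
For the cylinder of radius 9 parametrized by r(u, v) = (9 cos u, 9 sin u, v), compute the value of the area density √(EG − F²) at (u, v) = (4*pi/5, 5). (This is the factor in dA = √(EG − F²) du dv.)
√(EG − F²)|_{(4*pi/5, 5)} = 9

E = 81, F = 0, G = 1, so EG − F² = 81. Taking the positive square root: √(EG − F²) = 9. At (u, v) = (4*pi/5, 5): 9.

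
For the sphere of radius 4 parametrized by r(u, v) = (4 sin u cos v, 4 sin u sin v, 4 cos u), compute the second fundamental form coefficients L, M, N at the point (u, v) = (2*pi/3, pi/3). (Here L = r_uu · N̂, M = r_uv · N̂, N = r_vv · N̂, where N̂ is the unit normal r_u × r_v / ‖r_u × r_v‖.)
L = -4;  M = 0;  N = -3

Compute the unit normal N̂(u, v) = (sin(u)^2*cos(v)/Abs(sin(u)), sin(u)^2*sin(v)/Abs(sin(u)), sin(2*u)/(2*Abs(sin(u)))), and the second partials r_uu, r_uv, r_vv. Take dot products:
  L(u, v) = r_uu · N̂ = -4*sin(u)/Abs(sin(u)),
  M(u, v) = r_uv · N̂ = 0,
  N(u, v) = r_vv · N̂ = -4*sin(u)^3/Abs(sin(u)).
Evaluating at (u, v) = (2*pi/3, pi/3):
  L = -4, M = 0, N = -3.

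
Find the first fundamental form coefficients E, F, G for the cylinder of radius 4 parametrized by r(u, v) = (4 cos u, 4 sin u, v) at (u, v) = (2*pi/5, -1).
E = 16;  F = 0;  G = 1

Partials: r_u = (-4*sin(u), 4*cos(u), 0), r_v = (0, 0, 1). As functions of (u, v):
  E = r_u · r_u = 16,
  F = r_u · r_v = 0,
  G = r_v · r_v = 1.
Evaluating at (u, v) = (2*pi/5, -1): E = 16, F = 0, G = 1.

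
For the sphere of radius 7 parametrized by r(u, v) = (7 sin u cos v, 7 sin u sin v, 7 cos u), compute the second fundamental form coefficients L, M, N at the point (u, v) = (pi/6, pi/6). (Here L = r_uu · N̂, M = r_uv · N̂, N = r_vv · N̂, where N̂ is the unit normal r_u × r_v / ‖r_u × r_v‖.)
L = -7;  M = 0;  N = -7/4

Compute the unit normal N̂(u, v) = (sin(u)^2*cos(v)/Abs(sin(u)), sin(u)^2*sin(v)/Abs(sin(u)), sin(2*u)/(2*Abs(sin(u)))), and the second partials r_uu, r_uv, r_vv. Take dot products:
  L(u, v) = r_uu · N̂ = -7*sin(u)/Abs(sin(u)),
  M(u, v) = r_uv · N̂ = 0,
  N(u, v) = r_vv · N̂ = -7*sin(u)^3/Abs(sin(u)).
Evaluating at (u, v) = (pi/6, pi/6):
  L = -7, M = 0, N = -7/4.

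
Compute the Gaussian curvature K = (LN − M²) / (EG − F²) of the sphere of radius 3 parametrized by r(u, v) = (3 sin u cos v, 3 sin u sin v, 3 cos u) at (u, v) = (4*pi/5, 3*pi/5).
K = 1/9

Coefficients of the first fundamental form: E = 9, F = 0, G = 9*sin(u)^2.
Coefficients of the second fundamental form: L = -3*sin(u)/Abs(sin(u)), M = 0, N = -3*sin(u)^3/Abs(sin(u)).
Assemble K = (LN − M²)/(EG − F²) = 1/9. At (u, v) = (4*pi/5, 3*pi/5): K = 1/9.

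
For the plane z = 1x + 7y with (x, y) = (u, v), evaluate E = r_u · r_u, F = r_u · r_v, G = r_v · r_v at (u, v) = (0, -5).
E = 2;  F = 7;  G = 50

Partials: r_u = (1, 0, 1), r_v = (0, 1, 7). As functions of (u, v):
  E = r_u · r_u = 2,
  F = r_u · r_v = 7,
  G = r_v · r_v = 50.
Evaluating at (u, v) = (0, -5): E = 2, F = 7, G = 50.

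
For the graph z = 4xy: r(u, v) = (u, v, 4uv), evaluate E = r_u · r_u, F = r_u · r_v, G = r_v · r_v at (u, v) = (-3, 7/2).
E = 197;  F = -168;  G = 145

Partials: r_u = (1, 0, 4*v), r_v = (0, 1, 4*u). As functions of (u, v):
  E = r_u · r_u = 16*v^2 + 1,
  F = r_u · r_v = 16*u*v,
  G = r_v · r_v = 16*u^2 + 1.
Evaluating at (u, v) = (-3, 7/2): E = 197, F = -168, G = 145.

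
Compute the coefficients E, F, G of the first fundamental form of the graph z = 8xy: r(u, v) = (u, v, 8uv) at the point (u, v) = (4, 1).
E = 65;  F = 256;  G = 1025

Partials: r_u = (1, 0, 8*v), r_v = (0, 1, 8*u). As functions of (u, v):
  E = r_u · r_u = 64*v^2 + 1,
  F = r_u · r_v = 64*u*v,
  G = r_v · r_v = 64*u^2 + 1.
Evaluating at (u, v) = (4, 1): E = 65, F = 256, G = 1025.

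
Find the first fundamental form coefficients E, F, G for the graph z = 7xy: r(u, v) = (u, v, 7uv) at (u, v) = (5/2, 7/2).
E = 2405/4;  F = 1715/4;  G = 1229/4

Partials: r_u = (1, 0, 7*v), r_v = (0, 1, 7*u). As functions of (u, v):
  E = r_u · r_u = 49*v^2 + 1,
  F = r_u · r_v = 49*u*v,
  G = r_v · r_v = 49*u^2 + 1.
Evaluating at (u, v) = (5/2, 7/2): E = 2405/4, F = 1715/4, G = 1229/4.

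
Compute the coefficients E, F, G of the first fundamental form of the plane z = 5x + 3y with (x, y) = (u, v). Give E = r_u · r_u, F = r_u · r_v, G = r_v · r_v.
E = 26;  F = 15;  G = 10

Compute partials: r_u = (1, 0, 5), r_v = (0, 1, 3). Then
  E = r_u · r_u = 26,
  F = r_u · r_v = 15,
  G = r_v · r_v = 10.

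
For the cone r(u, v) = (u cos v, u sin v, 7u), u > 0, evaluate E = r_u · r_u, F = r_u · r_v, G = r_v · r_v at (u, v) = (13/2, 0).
E = 50;  F = 0;  G = 169/4

Partials: r_u = (cos(v), sin(v), 7), r_v = (-u*sin(v), u*cos(v), 0). As functions of (u, v):
  E = r_u · r_u = 50,
  F = r_u · r_v = 0,
  G = r_v · r_v = u^2.
Evaluating at (u, v) = (13/2, 0): E = 50, F = 0, G = 169/4.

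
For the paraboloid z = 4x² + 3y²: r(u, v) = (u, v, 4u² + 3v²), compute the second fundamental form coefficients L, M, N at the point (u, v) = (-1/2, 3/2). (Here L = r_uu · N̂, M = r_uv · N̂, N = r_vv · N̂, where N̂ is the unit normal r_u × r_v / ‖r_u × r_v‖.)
L = 4*sqrt(2)/7;  M = 0;  N = 3*sqrt(2)/7

Compute the unit normal N̂(u, v) = (-8*u/sqrt(64*u^2 + 36*v^2 + 1), -6*v/sqrt(64*u^2 + 36*v^2 + 1), 1/sqrt(64*u^2 + 36*v^2 + 1)), and the second partials r_uu, r_uv, r_vv. Take dot products:
  L(u, v) = r_uu · N̂ = 8/sqrt(64*u^2 + 36*v^2 + 1),
  M(u, v) = r_uv · N̂ = 0,
  N(u, v) = r_vv · N̂ = 6/sqrt(64*u^2 + 36*v^2 + 1).
Evaluating at (u, v) = (-1/2, 3/2):
  L = 4*sqrt(2)/7, M = 0, N = 3*sqrt(2)/7.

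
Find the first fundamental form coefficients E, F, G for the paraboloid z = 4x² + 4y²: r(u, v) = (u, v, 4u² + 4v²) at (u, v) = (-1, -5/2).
E = 65;  F = 160;  G = 401

Partials: r_u = (1, 0, 8*u), r_v = (0, 1, 8*v). As functions of (u, v):
  E = r_u · r_u = 64*u^2 + 1,
  F = r_u · r_v = 64*u*v,
  G = r_v · r_v = 64*v^2 + 1.
Evaluating at (u, v) = (-1, -5/2): E = 65, F = 160, G = 401.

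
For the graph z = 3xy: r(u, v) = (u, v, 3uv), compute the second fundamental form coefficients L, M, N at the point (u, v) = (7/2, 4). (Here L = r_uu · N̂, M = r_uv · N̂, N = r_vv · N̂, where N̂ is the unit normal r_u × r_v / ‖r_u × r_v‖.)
L = 0;  M = 6*sqrt(1021)/1021;  N = 0

Compute the unit normal N̂(u, v) = (-3*v/sqrt(9*u^2 + 9*v^2 + 1), -3*u/sqrt(9*u^2 + 9*v^2 + 1), 1/sqrt(9*u^2 + 9*v^2 + 1)), and the second partials r_uu, r_uv, r_vv. Take dot products:
  L(u, v) = r_uu · N̂ = 0,
  M(u, v) = r_uv · N̂ = 3/sqrt(9*u^2 + 9*v^2 + 1),
  N(u, v) = r_vv · N̂ = 0.
Evaluating at (u, v) = (7/2, 4):
  L = 0, M = 6*sqrt(1021)/1021, N = 0.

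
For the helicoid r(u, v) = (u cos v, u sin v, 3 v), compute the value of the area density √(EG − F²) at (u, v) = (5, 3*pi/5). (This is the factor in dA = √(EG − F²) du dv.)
√(EG − F²)|_{(5, 3*pi/5)} = sqrt(34)

E = 1, F = 0, G = u^2 + 9, so EG − F² = u^2 + 9. Taking the positive square root: √(EG − F²) = sqrt(u^2 + 9). At (u, v) = (5, 3*pi/5): sqrt(34).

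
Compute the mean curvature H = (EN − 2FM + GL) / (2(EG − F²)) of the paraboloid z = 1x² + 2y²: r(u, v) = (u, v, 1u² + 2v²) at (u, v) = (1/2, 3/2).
H = 41*sqrt(38)/1444

With E = 4*u^2 + 1, F = 8*u*v, G = 16*v^2 + 1, L = 2/sqrt(4*u^2 + 16*v^2 + 1), M = 0, N = 4/sqrt(4*u^2 + 16*v^2 + 1), assemble
  H = (EN − 2FM + GL) / (2(EG − F²)) = (8*u^2 + 16*v^2 + 3)/(4*u^2 + 16*v^2 + 1)^(3/2).
At (u, v) = (1/2, 3/2): H = 41*sqrt(38)/1444.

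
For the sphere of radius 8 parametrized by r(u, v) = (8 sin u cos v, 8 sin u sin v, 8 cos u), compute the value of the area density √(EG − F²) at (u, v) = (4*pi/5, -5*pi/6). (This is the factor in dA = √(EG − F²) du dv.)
√(EG − F²)|_{(4*pi/5, -5*pi/6)} = 16*sqrt(10 - 2*sqrt(5))

E = 64, F = 0, G = 64*sin(u)^2, so EG − F² = 4096*sin(u)^2. Taking the positive square root: √(EG − F²) = 64*Abs(sin(u)). At (u, v) = (4*pi/5, -5*pi/6): 16*sqrt(10 - 2*sqrt(5)).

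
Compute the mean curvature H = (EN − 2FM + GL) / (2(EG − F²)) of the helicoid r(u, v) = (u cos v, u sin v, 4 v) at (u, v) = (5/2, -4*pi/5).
H = 0

With E = 1, F = 0, G = u^2 + 16, L = 0, M = -4/sqrt(u^2 + 16), N = 0, assemble
  H = (EN − 2FM + GL) / (2(EG − F²)) = 0.
At (u, v) = (5/2, -4*pi/5): H = 0.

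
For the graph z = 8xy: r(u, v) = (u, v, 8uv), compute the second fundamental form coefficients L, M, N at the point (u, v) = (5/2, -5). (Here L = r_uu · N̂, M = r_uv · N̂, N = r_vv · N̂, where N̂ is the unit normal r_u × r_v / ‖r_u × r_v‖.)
L = 0;  M = 8*sqrt(2001)/2001;  N = 0

Compute the unit normal N̂(u, v) = (-8*v/sqrt(64*u^2 + 64*v^2 + 1), -8*u/sqrt(64*u^2 + 64*v^2 + 1), 1/sqrt(64*u^2 + 64*v^2 + 1)), and the second partials r_uu, r_uv, r_vv. Take dot products:
  L(u, v) = r_uu · N̂ = 0,
  M(u, v) = r_uv · N̂ = 8/sqrt(64*u^2 + 64*v^2 + 1),
  N(u, v) = r_vv · N̂ = 0.
Evaluating at (u, v) = (5/2, -5):
  L = 0, M = 8*sqrt(2001)/2001, N = 0.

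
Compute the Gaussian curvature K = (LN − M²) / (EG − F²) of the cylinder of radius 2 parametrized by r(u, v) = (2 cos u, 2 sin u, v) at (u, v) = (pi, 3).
K = 0

Coefficients of the first fundamental form: E = 4, F = 0, G = 1.
Coefficients of the second fundamental form: L = -2, M = 0, N = 0.
Assemble K = (LN − M²)/(EG − F²) = 0. At (u, v) = (pi, 3): K = 0.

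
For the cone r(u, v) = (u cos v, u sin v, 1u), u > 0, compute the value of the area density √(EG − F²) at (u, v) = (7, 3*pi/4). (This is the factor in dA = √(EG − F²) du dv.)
√(EG − F²)|_{(7, 3*pi/4)} = 7*sqrt(2)

E = 2, F = 0, G = u^2, so EG − F² = 2*u^2. Taking the positive square root: √(EG − F²) = sqrt(2)*Abs(u). At (u, v) = (7, 3*pi/4): 7*sqrt(2).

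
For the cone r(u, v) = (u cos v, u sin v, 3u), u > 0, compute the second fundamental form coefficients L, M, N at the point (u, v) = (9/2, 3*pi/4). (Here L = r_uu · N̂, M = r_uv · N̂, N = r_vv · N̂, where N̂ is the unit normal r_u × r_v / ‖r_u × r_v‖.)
L = 0;  M = 0;  N = 27*sqrt(10)/20

Compute the unit normal N̂(u, v) = (-3*sqrt(10)*u*cos(v)/(10*Abs(u)), -3*sqrt(10)*u*sin(v)/(10*Abs(u)), sqrt(10)*u/(10*Abs(u))), and the second partials r_uu, r_uv, r_vv. Take dot products:
  L(u, v) = r_uu · N̂ = 0,
  M(u, v) = r_uv · N̂ = 0,
  N(u, v) = r_vv · N̂ = 3*sqrt(10)*u^2/(10*Abs(u)).
Evaluating at (u, v) = (9/2, 3*pi/4):
  L = 0, M = 0, N = 27*sqrt(10)/20.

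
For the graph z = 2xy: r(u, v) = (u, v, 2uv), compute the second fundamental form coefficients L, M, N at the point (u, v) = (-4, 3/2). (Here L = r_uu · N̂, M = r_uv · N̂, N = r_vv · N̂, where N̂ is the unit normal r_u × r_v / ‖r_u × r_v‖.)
L = 0;  M = sqrt(74)/37;  N = 0

Compute the unit normal N̂(u, v) = (-2*v/sqrt(4*u^2 + 4*v^2 + 1), -2*u/sqrt(4*u^2 + 4*v^2 + 1), 1/sqrt(4*u^2 + 4*v^2 + 1)), and the second partials r_uu, r_uv, r_vv. Take dot products:
  L(u, v) = r_uu · N̂ = 0,
  M(u, v) = r_uv · N̂ = 2/sqrt(4*u^2 + 4*v^2 + 1),
  N(u, v) = r_vv · N̂ = 0.
Evaluating at (u, v) = (-4, 3/2):
  L = 0, M = sqrt(74)/37, N = 0.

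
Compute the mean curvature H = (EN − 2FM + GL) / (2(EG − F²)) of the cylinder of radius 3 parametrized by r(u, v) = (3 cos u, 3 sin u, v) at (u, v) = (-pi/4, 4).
H = -1/6

With E = 9, F = 0, G = 1, L = -3, M = 0, N = 0, assemble
  H = (EN − 2FM + GL) / (2(EG − F²)) = -1/6.
At (u, v) = (-pi/4, 4): H = -1/6.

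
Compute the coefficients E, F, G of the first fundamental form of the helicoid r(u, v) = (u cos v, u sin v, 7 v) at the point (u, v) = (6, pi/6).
E = 1;  F = 0;  G = 85

Partials: r_u = (cos(v), sin(v), 0), r_v = (-u*sin(v), u*cos(v), 7). As functions of (u, v):
  E = r_u · r_u = 1,
  F = r_u · r_v = 0,
  G = r_v · r_v = u^2 + 49.
Evaluating at (u, v) = (6, pi/6): E = 1, F = 0, G = 85.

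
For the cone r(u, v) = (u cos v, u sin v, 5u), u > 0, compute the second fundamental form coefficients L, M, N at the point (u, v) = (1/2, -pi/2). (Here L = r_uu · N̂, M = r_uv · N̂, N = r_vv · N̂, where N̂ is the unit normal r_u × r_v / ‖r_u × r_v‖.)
L = 0;  M = 0;  N = 5*sqrt(26)/52

Compute the unit normal N̂(u, v) = (-5*sqrt(26)*u*cos(v)/(26*Abs(u)), -5*sqrt(26)*u*sin(v)/(26*Abs(u)), sqrt(26)*u/(26*Abs(u))), and the second partials r_uu, r_uv, r_vv. Take dot products:
  L(u, v) = r_uu · N̂ = 0,
  M(u, v) = r_uv · N̂ = 0,
  N(u, v) = r_vv · N̂ = 5*sqrt(26)*u^2/(26*Abs(u)).
Evaluating at (u, v) = (1/2, -pi/2):
  L = 0, M = 0, N = 5*sqrt(26)/52.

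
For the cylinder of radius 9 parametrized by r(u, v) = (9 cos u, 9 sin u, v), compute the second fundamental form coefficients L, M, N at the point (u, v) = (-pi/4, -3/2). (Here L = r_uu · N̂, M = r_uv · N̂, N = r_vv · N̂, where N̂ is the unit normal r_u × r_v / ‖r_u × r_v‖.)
L = -9;  M = 0;  N = 0

Compute the unit normal N̂(u, v) = (cos(u), sin(u), 0), and the second partials r_uu, r_uv, r_vv. Take dot products:
  L(u, v) = r_uu · N̂ = -9,
  M(u, v) = r_uv · N̂ = 0,
  N(u, v) = r_vv · N̂ = 0.
Evaluating at (u, v) = (-pi/4, -3/2):
  L = -9, M = 0, N = 0.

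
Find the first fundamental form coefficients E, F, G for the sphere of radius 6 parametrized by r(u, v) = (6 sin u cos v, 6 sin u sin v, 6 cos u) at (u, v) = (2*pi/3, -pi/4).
E = 36;  F = 0;  G = 27

Partials: r_u = (6*cos(u)*cos(v), 6*sin(v)*cos(u), -6*sin(u)), r_v = (-6*sin(u)*sin(v), 6*sin(u)*cos(v), 0). As functions of (u, v):
  E = r_u · r_u = 36,
  F = r_u · r_v = 0,
  G = r_v · r_v = 36*sin(u)^2.
Evaluating at (u, v) = (2*pi/3, -pi/4): E = 36, F = 0, G = 27.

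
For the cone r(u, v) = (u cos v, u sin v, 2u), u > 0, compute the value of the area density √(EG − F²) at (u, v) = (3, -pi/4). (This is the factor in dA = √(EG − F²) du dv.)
√(EG − F²)|_{(3, -pi/4)} = 3*sqrt(5)

E = 5, F = 0, G = u^2, so EG − F² = 5*u^2. Taking the positive square root: √(EG − F²) = sqrt(5)*Abs(u). At (u, v) = (3, -pi/4): 3*sqrt(5).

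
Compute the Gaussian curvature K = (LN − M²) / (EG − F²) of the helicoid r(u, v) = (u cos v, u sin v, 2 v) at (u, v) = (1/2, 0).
K = -64/289

Coefficients of the first fundamental form: E = 1, F = 0, G = u^2 + 4.
Coefficients of the second fundamental form: L = 0, M = -2/sqrt(u^2 + 4), N = 0.
Assemble K = (LN − M²)/(EG − F²) = -4/(u^2 + 4)^2. At (u, v) = (1/2, 0): K = -64/289.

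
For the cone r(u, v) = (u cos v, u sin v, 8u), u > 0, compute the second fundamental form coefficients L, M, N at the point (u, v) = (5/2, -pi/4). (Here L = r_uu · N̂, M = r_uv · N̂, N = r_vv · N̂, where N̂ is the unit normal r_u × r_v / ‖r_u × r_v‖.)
L = 0;  M = 0;  N = 4*sqrt(65)/13

Compute the unit normal N̂(u, v) = (-8*sqrt(65)*u*cos(v)/(65*Abs(u)), -8*sqrt(65)*u*sin(v)/(65*Abs(u)), sqrt(65)*u/(65*Abs(u))), and the second partials r_uu, r_uv, r_vv. Take dot products:
  L(u, v) = r_uu · N̂ = 0,
  M(u, v) = r_uv · N̂ = 0,
  N(u, v) = r_vv · N̂ = 8*sqrt(65)*u^2/(65*Abs(u)).
Evaluating at (u, v) = (5/2, -pi/4):
  L = 0, M = 0, N = 4*sqrt(65)/13.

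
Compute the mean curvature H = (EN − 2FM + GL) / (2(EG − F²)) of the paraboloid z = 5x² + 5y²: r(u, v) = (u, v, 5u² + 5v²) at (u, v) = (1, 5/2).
H = 3635*sqrt(6)/47916

With E = 100*u^2 + 1, F = 100*u*v, G = 100*v^2 + 1, L = 10/sqrt(100*u^2 + 100*v^2 + 1), M = 0, N = 10/sqrt(100*u^2 + 100*v^2 + 1), assemble
  H = (EN − 2FM + GL) / (2(EG − F²)) = 10*(50*u^2 + 50*v^2 + 1)/(100*u^2 + 100*v^2 + 1)^(3/2).
At (u, v) = (1, 5/2): H = 3635*sqrt(6)/47916.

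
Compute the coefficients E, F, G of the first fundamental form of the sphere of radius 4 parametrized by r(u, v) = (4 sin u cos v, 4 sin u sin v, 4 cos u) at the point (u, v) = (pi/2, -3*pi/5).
E = 16;  F = 0;  G = 16

Partials: r_u = (4*cos(u)*cos(v), 4*sin(v)*cos(u), -4*sin(u)), r_v = (-4*sin(u)*sin(v), 4*sin(u)*cos(v), 0). As functions of (u, v):
  E = r_u · r_u = 16,
  F = r_u · r_v = 0,
  G = r_v · r_v = 16*sin(u)^2.
Evaluating at (u, v) = (pi/2, -3*pi/5): E = 16, F = 0, G = 16.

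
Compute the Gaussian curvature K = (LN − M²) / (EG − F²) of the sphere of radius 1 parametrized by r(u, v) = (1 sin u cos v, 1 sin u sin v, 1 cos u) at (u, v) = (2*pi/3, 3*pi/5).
K = 1

Coefficients of the first fundamental form: E = 1, F = 0, G = sin(u)^2.
Coefficients of the second fundamental form: L = -sin(u)/Abs(sin(u)), M = 0, N = -sin(u)^3/Abs(sin(u)).
Assemble K = (LN − M²)/(EG − F²) = 1. At (u, v) = (2*pi/3, 3*pi/5): K = 1.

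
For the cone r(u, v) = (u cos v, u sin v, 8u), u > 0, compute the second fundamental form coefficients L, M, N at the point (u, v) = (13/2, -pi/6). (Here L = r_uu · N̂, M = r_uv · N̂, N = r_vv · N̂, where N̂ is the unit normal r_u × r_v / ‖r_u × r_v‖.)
L = 0;  M = 0;  N = 4*sqrt(65)/5

Compute the unit normal N̂(u, v) = (-8*sqrt(65)*u*cos(v)/(65*Abs(u)), -8*sqrt(65)*u*sin(v)/(65*Abs(u)), sqrt(65)*u/(65*Abs(u))), and the second partials r_uu, r_uv, r_vv. Take dot products:
  L(u, v) = r_uu · N̂ = 0,
  M(u, v) = r_uv · N̂ = 0,
  N(u, v) = r_vv · N̂ = 8*sqrt(65)*u^2/(65*Abs(u)).
Evaluating at (u, v) = (13/2, -pi/6):
  L = 0, M = 0, N = 4*sqrt(65)/5.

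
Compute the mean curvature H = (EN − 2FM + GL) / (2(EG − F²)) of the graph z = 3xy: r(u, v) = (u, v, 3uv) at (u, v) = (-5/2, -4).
H = -432*sqrt(805)/129605

With E = 9*v^2 + 1, F = 9*u*v, G = 9*u^2 + 1, L = 0, M = 3/sqrt(9*u^2 + 9*v^2 + 1), N = 0, assemble
  H = (EN − 2FM + GL) / (2(EG − F²)) = -27*u*v/(9*u^2 + 9*v^2 + 1)^(3/2).
At (u, v) = (-5/2, -4): H = -432*sqrt(805)/129605.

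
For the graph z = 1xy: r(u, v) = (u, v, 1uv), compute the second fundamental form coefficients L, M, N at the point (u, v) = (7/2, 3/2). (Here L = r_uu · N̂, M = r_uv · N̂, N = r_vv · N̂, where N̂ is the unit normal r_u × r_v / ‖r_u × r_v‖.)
L = 0;  M = sqrt(62)/31;  N = 0

Compute the unit normal N̂(u, v) = (-v/sqrt(u^2 + v^2 + 1), -u/sqrt(u^2 + v^2 + 1), 1/sqrt(u^2 + v^2 + 1)), and the second partials r_uu, r_uv, r_vv. Take dot products:
  L(u, v) = r_uu · N̂ = 0,
  M(u, v) = r_uv · N̂ = 1/sqrt(u^2 + v^2 + 1),
  N(u, v) = r_vv · N̂ = 0.
Evaluating at (u, v) = (7/2, 3/2):
  L = 0, M = sqrt(62)/31, N = 0.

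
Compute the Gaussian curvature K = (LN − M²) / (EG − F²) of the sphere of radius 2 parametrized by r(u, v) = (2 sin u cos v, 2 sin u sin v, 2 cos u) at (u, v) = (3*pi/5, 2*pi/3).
K = 1/4

Coefficients of the first fundamental form: E = 4, F = 0, G = 4*sin(u)^2.
Coefficients of the second fundamental form: L = -2*sin(u)/Abs(sin(u)), M = 0, N = -2*sin(u)^3/Abs(sin(u)).
Assemble K = (LN − M²)/(EG − F²) = 1/4. At (u, v) = (3*pi/5, 2*pi/3): K = 1/4.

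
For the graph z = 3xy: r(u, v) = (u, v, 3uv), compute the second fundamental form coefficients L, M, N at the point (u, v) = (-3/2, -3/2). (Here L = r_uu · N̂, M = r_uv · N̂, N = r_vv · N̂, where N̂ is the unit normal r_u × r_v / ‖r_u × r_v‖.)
L = 0;  M = 3*sqrt(166)/83;  N = 0

Compute the unit normal N̂(u, v) = (-3*v/sqrt(9*u^2 + 9*v^2 + 1), -3*u/sqrt(9*u^2 + 9*v^2 + 1), 1/sqrt(9*u^2 + 9*v^2 + 1)), and the second partials r_uu, r_uv, r_vv. Take dot products:
  L(u, v) = r_uu · N̂ = 0,
  M(u, v) = r_uv · N̂ = 3/sqrt(9*u^2 + 9*v^2 + 1),
  N(u, v) = r_vv · N̂ = 0.
Evaluating at (u, v) = (-3/2, -3/2):
  L = 0, M = 3*sqrt(166)/83, N = 0.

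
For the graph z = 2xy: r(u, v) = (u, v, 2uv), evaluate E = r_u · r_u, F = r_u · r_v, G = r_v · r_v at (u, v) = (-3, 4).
E = 65;  F = -48;  G = 37

Partials: r_u = (1, 0, 2*v), r_v = (0, 1, 2*u). As functions of (u, v):
  E = r_u · r_u = 4*v^2 + 1,
  F = r_u · r_v = 4*u*v,
  G = r_v · r_v = 4*u^2 + 1.
Evaluating at (u, v) = (-3, 4): E = 65, F = -48, G = 37.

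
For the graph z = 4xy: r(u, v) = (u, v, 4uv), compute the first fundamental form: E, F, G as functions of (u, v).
E = 16*v^2 + 1;  F = 16*u*v;  G = 16*u^2 + 1

Compute partials: r_u = (1, 0, 4*v), r_v = (0, 1, 4*u). Then
  E = r_u · r_u = 16*v^2 + 1,
  F = r_u · r_v = 16*u*v,
  G = r_v · r_v = 16*u^2 + 1.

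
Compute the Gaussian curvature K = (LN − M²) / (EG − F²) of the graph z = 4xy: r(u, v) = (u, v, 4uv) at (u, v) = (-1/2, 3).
K = -16/22201

Coefficients of the first fundamental form: E = 16*v^2 + 1, F = 16*u*v, G = 16*u^2 + 1.
Coefficients of the second fundamental form: L = 0, M = 4/sqrt(16*u^2 + 16*v^2 + 1), N = 0.
Assemble K = (LN − M²)/(EG − F²) = -16/(256*u^4 + 512*u^2*v^2 + 32*u^2 + 256*v^4 + 32*v^2 + 1). At (u, v) = (-1/2, 3): K = -16/22201.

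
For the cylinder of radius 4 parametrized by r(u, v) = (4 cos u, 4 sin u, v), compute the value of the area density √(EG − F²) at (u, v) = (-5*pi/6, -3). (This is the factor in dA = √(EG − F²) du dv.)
√(EG − F²)|_{(-5*pi/6, -3)} = 4

E = 16, F = 0, G = 1, so EG − F² = 16. Taking the positive square root: √(EG − F²) = 4. At (u, v) = (-5*pi/6, -3): 4.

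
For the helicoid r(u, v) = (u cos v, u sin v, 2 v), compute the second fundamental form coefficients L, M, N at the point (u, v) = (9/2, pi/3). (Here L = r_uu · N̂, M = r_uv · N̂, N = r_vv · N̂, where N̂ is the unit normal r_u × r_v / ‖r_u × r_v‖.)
L = 0;  M = -4*sqrt(97)/97;  N = 0

Compute the unit normal N̂(u, v) = (2*sin(v)/sqrt(u^2 + 4), -2*cos(v)/sqrt(u^2 + 4), u/sqrt(u^2 + 4)), and the second partials r_uu, r_uv, r_vv. Take dot products:
  L(u, v) = r_uu · N̂ = 0,
  M(u, v) = r_uv · N̂ = -2/sqrt(u^2 + 4),
  N(u, v) = r_vv · N̂ = 0.
Evaluating at (u, v) = (9/2, pi/3):
  L = 0, M = -4*sqrt(97)/97, N = 0.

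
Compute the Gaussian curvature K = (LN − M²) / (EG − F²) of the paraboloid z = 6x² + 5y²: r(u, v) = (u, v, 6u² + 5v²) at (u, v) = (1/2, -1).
K = 120/18769

Coefficients of the first fundamental form: E = 144*u^2 + 1, F = 120*u*v, G = 100*v^2 + 1.
Coefficients of the second fundamental form: L = 12/sqrt(144*u^2 + 100*v^2 + 1), M = 0, N = 10/sqrt(144*u^2 + 100*v^2 + 1).
Assemble K = (LN − M²)/(EG − F²) = 120/(20736*u^4 + 28800*u^2*v^2 + 288*u^2 + 10000*v^4 + 200*v^2 + 1). At (u, v) = (1/2, -1): K = 120/18769.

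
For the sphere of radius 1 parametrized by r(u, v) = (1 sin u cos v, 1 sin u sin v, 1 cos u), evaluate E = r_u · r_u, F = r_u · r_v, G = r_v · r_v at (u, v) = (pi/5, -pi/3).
E = 1;  F = 0;  G = 5/8 - sqrt(5)/8

Partials: r_u = (cos(u)*cos(v), sin(v)*cos(u), -sin(u)), r_v = (-sin(u)*sin(v), sin(u)*cos(v), 0). As functions of (u, v):
  E = r_u · r_u = 1,
  F = r_u · r_v = 0,
  G = r_v · r_v = sin(u)^2.
Evaluating at (u, v) = (pi/5, -pi/3): E = 1, F = 0, G = 5/8 - sqrt(5)/8.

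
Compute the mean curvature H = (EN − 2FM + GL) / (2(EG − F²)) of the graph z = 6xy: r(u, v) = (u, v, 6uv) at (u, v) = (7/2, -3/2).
H = 1134*sqrt(523)/273529

With E = 36*v^2 + 1, F = 36*u*v, G = 36*u^2 + 1, L = 0, M = 6/sqrt(36*u^2 + 36*v^2 + 1), N = 0, assemble
  H = (EN − 2FM + GL) / (2(EG − F²)) = -216*u*v/(36*u^2 + 36*v^2 + 1)^(3/2).
At (u, v) = (7/2, -3/2): H = 1134*sqrt(523)/273529.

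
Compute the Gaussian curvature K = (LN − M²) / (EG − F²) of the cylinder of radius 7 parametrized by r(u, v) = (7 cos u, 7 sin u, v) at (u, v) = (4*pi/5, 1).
K = 0

Coefficients of the first fundamental form: E = 49, F = 0, G = 1.
Coefficients of the second fundamental form: L = -7, M = 0, N = 0.
Assemble K = (LN − M²)/(EG − F²) = 0. At (u, v) = (4*pi/5, 1): K = 0.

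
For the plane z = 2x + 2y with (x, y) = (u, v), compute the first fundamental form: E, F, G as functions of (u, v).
E = 5;  F = 4;  G = 5

Compute partials: r_u = (1, 0, 2), r_v = (0, 1, 2). Then
  E = r_u · r_u = 5,
  F = r_u · r_v = 4,
  G = r_v · r_v = 5.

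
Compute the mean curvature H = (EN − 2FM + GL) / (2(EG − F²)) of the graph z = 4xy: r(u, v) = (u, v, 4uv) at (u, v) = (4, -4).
H = 1024*sqrt(57)/87723

With E = 16*v^2 + 1, F = 16*u*v, G = 16*u^2 + 1, L = 0, M = 4/sqrt(16*u^2 + 16*v^2 + 1), N = 0, assemble
  H = (EN − 2FM + GL) / (2(EG − F²)) = -64*u*v/(16*u^2 + 16*v^2 + 1)^(3/2).
At (u, v) = (4, -4): H = 1024*sqrt(57)/87723.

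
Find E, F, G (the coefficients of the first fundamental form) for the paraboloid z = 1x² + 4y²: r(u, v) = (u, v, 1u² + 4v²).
E = 4*u^2 + 1;  F = 16*u*v;  G = 64*v^2 + 1

Compute partials: r_u = (1, 0, 2*u), r_v = (0, 1, 8*v). Then
  E = r_u · r_u = 4*u^2 + 1,
  F = r_u · r_v = 16*u*v,
  G = r_v · r_v = 64*v^2 + 1.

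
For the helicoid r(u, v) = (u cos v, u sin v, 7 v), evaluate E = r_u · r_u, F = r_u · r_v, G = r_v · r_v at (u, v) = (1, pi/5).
E = 1;  F = 0;  G = 50

Partials: r_u = (cos(v), sin(v), 0), r_v = (-u*sin(v), u*cos(v), 7). As functions of (u, v):
  E = r_u · r_u = 1,
  F = r_u · r_v = 0,
  G = r_v · r_v = u^2 + 49.
Evaluating at (u, v) = (1, pi/5): E = 1, F = 0, G = 50.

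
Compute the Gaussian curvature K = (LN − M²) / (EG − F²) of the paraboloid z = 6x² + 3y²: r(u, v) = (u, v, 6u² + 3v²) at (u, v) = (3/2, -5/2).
K = 18/75625

Coefficients of the first fundamental form: E = 144*u^2 + 1, F = 72*u*v, G = 36*v^2 + 1.
Coefficients of the second fundamental form: L = 12/sqrt(144*u^2 + 36*v^2 + 1), M = 0, N = 6/sqrt(144*u^2 + 36*v^2 + 1).
Assemble K = (LN − M²)/(EG − F²) = 72/(20736*u^4 + 10368*u^2*v^2 + 288*u^2 + 1296*v^4 + 72*v^2 + 1). At (u, v) = (3/2, -5/2): K = 18/75625.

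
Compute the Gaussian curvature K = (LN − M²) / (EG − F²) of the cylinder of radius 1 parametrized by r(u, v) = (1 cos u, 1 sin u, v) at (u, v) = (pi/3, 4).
K = 0

Coefficients of the first fundamental form: E = 1, F = 0, G = 1.
Coefficients of the second fundamental form: L = -1, M = 0, N = 0.
Assemble K = (LN − M²)/(EG − F²) = 0. At (u, v) = (pi/3, 4): K = 0.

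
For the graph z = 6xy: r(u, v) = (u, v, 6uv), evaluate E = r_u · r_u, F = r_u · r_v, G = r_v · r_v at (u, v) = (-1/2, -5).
E = 901;  F = 90;  G = 10

Partials: r_u = (1, 0, 6*v), r_v = (0, 1, 6*u). As functions of (u, v):
  E = r_u · r_u = 36*v^2 + 1,
  F = r_u · r_v = 36*u*v,
  G = r_v · r_v = 36*u^2 + 1.
Evaluating at (u, v) = (-1/2, -5): E = 901, F = 90, G = 10.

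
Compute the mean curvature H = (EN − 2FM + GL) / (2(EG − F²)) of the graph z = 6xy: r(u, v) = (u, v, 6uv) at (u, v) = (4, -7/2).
H = 756*sqrt(1018)/259081

With E = 36*v^2 + 1, F = 36*u*v, G = 36*u^2 + 1, L = 0, M = 6/sqrt(36*u^2 + 36*v^2 + 1), N = 0, assemble
  H = (EN − 2FM + GL) / (2(EG − F²)) = -216*u*v/(36*u^2 + 36*v^2 + 1)^(3/2).
At (u, v) = (4, -7/2): H = 756*sqrt(1018)/259081.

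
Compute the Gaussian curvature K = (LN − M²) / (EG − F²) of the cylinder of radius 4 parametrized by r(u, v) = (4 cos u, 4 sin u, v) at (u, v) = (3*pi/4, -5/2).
K = 0

Coefficients of the first fundamental form: E = 16, F = 0, G = 1.
Coefficients of the second fundamental form: L = -4, M = 0, N = 0.
Assemble K = (LN − M²)/(EG − F²) = 0. At (u, v) = (3*pi/4, -5/2): K = 0.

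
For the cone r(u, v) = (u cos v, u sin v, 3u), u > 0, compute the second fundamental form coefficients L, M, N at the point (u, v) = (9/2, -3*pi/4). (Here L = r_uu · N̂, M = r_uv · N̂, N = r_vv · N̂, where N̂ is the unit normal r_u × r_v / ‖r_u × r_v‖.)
L = 0;  M = 0;  N = 27*sqrt(10)/20

Compute the unit normal N̂(u, v) = (-3*sqrt(10)*u*cos(v)/(10*Abs(u)), -3*sqrt(10)*u*sin(v)/(10*Abs(u)), sqrt(10)*u/(10*Abs(u))), and the second partials r_uu, r_uv, r_vv. Take dot products:
  L(u, v) = r_uu · N̂ = 0,
  M(u, v) = r_uv · N̂ = 0,
  N(u, v) = r_vv · N̂ = 3*sqrt(10)*u^2/(10*Abs(u)).
Evaluating at (u, v) = (9/2, -3*pi/4):
  L = 0, M = 0, N = 27*sqrt(10)/20.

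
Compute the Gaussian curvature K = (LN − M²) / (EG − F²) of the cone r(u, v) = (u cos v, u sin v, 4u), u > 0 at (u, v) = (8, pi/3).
K = 0

Coefficients of the first fundamental form: E = 17, F = 0, G = u^2.
Coefficients of the second fundamental form: L = 0, M = 0, N = 4*sqrt(17)*u^2/(17*Abs(u)).
Assemble K = (LN − M²)/(EG − F²) = 0. At (u, v) = (8, pi/3): K = 0.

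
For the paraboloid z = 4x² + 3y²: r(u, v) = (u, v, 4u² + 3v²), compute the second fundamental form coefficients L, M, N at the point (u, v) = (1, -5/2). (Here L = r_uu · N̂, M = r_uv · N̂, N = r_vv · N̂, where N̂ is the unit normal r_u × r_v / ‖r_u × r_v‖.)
L = 4*sqrt(290)/145;  M = 0;  N = 3*sqrt(290)/145

Compute the unit normal N̂(u, v) = (-8*u/sqrt(64*u^2 + 36*v^2 + 1), -6*v/sqrt(64*u^2 + 36*v^2 + 1), 1/sqrt(64*u^2 + 36*v^2 + 1)), and the second partials r_uu, r_uv, r_vv. Take dot products:
  L(u, v) = r_uu · N̂ = 8/sqrt(64*u^2 + 36*v^2 + 1),
  M(u, v) = r_uv · N̂ = 0,
  N(u, v) = r_vv · N̂ = 6/sqrt(64*u^2 + 36*v^2 + 1).
Evaluating at (u, v) = (1, -5/2):
  L = 4*sqrt(290)/145, M = 0, N = 3*sqrt(290)/145.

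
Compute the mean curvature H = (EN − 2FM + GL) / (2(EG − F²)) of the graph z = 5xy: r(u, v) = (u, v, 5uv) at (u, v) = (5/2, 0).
H = 0

With E = 25*v^2 + 1, F = 25*u*v, G = 25*u^2 + 1, L = 0, M = 5/sqrt(25*u^2 + 25*v^2 + 1), N = 0, assemble
  H = (EN − 2FM + GL) / (2(EG − F²)) = -125*u*v/(25*u^2 + 25*v^2 + 1)^(3/2).
At (u, v) = (5/2, 0): H = 0.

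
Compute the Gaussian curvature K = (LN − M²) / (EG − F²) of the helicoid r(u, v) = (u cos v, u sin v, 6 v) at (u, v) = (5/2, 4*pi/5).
K = -576/28561

Coefficients of the first fundamental form: E = 1, F = 0, G = u^2 + 36.
Coefficients of the second fundamental form: L = 0, M = -6/sqrt(u^2 + 36), N = 0.
Assemble K = (LN − M²)/(EG − F²) = -36/(u^2 + 36)^2. At (u, v) = (5/2, 4*pi/5): K = -576/28561.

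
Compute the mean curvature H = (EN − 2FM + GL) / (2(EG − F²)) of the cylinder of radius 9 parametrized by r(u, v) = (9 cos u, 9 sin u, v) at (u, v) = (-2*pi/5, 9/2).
H = -1/18

With E = 81, F = 0, G = 1, L = -9, M = 0, N = 0, assemble
  H = (EN − 2FM + GL) / (2(EG − F²)) = -1/18.
At (u, v) = (-2*pi/5, 9/2): H = -1/18.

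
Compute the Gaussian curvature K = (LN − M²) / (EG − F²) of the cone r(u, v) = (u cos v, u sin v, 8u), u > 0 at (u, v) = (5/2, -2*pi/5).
K = 0

Coefficients of the first fundamental form: E = 65, F = 0, G = u^2.
Coefficients of the second fundamental form: L = 0, M = 0, N = 8*sqrt(65)*u^2/(65*Abs(u)).
Assemble K = (LN − M²)/(EG − F²) = 0. At (u, v) = (5/2, -2*pi/5): K = 0.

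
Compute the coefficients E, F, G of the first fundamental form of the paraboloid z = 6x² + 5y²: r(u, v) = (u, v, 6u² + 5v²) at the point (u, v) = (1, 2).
E = 145;  F = 240;  G = 401

Partials: r_u = (1, 0, 12*u), r_v = (0, 1, 10*v). As functions of (u, v):
  E = r_u · r_u = 144*u^2 + 1,
  F = r_u · r_v = 120*u*v,
  G = r_v · r_v = 100*v^2 + 1.
Evaluating at (u, v) = (1, 2): E = 145, F = 240, G = 401.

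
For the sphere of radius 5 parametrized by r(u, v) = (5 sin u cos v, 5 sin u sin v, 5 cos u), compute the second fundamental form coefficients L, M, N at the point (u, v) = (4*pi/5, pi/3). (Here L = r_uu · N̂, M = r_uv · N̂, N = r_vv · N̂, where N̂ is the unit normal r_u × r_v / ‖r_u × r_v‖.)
L = -5;  M = 0;  N = -25/8 + 5*sqrt(5)/8

Compute the unit normal N̂(u, v) = (sin(u)^2*cos(v)/Abs(sin(u)), sin(u)^2*sin(v)/Abs(sin(u)), sin(2*u)/(2*Abs(sin(u)))), and the second partials r_uu, r_uv, r_vv. Take dot products:
  L(u, v) = r_uu · N̂ = -5*sin(u)/Abs(sin(u)),
  M(u, v) = r_uv · N̂ = 0,
  N(u, v) = r_vv · N̂ = -5*sin(u)^3/Abs(sin(u)).
Evaluating at (u, v) = (4*pi/5, pi/3):
  L = -5, M = 0, N = -25/8 + 5*sqrt(5)/8.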